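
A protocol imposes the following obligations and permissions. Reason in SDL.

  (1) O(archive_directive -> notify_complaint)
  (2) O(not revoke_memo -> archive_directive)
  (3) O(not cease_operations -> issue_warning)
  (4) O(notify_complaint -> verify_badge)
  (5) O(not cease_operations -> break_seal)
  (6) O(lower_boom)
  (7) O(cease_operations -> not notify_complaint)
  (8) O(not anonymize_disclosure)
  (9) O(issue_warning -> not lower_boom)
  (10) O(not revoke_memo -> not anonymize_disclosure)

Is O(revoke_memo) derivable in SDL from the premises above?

Yes

From premise 6 we have O(lower_boom).
The contrapositive of premise 9 (O(issue_warning -> not lower_boom)) is O(lower_boom -> not issue_warning), and O(lower_boom) is already established, so O(not issue_warning).
The contrapositive of premise 3 (O(not cease_operations -> issue_warning)) is O(not issue_warning -> cease_operations), and O(not issue_warning) is already established, so O(cease_operations).
With premise 7, O(cease_operations -> not notify_complaint), the K-axiom yields O(not notify_complaint).
The contrapositive of premise 1 (O(archive_directive -> notify_complaint)) is O(not notify_complaint -> not archive_directive), and O(not notify_complaint) is already established, so O(not archive_directive).
The contrapositive of premise 2 (O(not revoke_memo -> archive_directive)) is O(not archive_directive -> revoke_memo), and O(not archive_directive) is already established, so O(revoke_memo).
Premises 4, 5, 8, 10 do not contribute to this derivation.
So O(revoke_memo) follows.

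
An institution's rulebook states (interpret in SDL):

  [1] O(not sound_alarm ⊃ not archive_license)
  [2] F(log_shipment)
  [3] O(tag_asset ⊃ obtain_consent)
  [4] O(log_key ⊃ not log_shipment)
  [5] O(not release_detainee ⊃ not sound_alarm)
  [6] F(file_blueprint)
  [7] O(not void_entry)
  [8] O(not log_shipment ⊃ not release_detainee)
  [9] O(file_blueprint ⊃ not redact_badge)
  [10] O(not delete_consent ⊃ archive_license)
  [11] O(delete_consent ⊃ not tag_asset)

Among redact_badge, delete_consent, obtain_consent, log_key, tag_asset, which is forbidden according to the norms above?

F(log_shipment) at premise 2 means O(not log_shipment).
With premise 8, O(not log_shipment ⊃ not release_detainee), the K-axiom yields O(not release_detainee).
Premise 5 is O(not release_detainee ⊃ not sound_alarm); since O(not release_detainee), deontic closure gives O(not sound_alarm).
Applying K to premise 1 (O(not sound_alarm ⊃ not archive_license)) and O(not sound_alarm) yields O(not archive_license).
The contrapositive of premise 10 (O(not delete_consent ⊃ archive_license)) is O(not archive_license ⊃ delete_consent), and O(not archive_license) is already established, so O(delete_consent).
With premise 11, O(delete_consent ⊃ not tag_asset), the K-axiom yields O(not tag_asset).
So O(not tag_asset) holds, i.e. tag_asset is forbidden. None of the other listed options is forbidden under the premises.

tag_asset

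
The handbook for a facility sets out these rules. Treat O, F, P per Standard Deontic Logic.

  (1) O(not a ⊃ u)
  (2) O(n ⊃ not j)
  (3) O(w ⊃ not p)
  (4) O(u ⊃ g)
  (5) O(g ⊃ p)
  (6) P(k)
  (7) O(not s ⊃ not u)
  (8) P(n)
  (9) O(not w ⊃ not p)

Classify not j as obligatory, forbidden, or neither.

Neither

Premise 2 is O(n ⊃ not j), but O(n) is not derivable from the premises (the permission P(n) asserts only not O(not n), not O(n)), so it does not yield O(not j).
No premise or chain of K-axiom applications forces O(not j), and none forces O(j). So not j is neither obligatory nor forbidden under these norms.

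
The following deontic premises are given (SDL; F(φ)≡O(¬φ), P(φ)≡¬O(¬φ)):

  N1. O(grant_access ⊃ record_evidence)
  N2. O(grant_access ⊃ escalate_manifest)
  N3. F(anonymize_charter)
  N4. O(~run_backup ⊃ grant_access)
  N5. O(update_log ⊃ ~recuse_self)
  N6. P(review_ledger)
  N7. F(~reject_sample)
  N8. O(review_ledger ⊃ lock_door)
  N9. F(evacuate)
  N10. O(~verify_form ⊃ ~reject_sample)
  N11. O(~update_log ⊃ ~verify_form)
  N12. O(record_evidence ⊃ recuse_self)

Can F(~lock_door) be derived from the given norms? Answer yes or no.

No

Premise 8 is O(review_ledger ⊃ lock_door), but O(review_ledger) is not derivable from the premises (the permission P(review_ledger) asserts only ~O(~review_ledger), not O(review_ledger)), so it does not yield O(lock_door).
No other premise forces O(lock_door). An ideal world satisfying every premise can still have ~lock_door true, so F(~lock_door) is not derivable.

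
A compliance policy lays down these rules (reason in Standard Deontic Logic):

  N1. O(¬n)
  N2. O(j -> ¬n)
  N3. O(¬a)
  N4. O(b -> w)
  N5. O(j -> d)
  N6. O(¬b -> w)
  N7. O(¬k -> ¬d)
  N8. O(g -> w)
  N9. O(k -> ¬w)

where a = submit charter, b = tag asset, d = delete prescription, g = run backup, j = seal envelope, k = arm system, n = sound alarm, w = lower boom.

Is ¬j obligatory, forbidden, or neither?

Premises 4 and 6 are O(b -> w) and O(¬b -> w); every ideal world satisfies b or ¬b, so in either case w holds — hence O(w).
The contrapositive of premise 9 (O(k -> ¬w)) is O(w -> ¬k), and O(w) is already established, so O(¬k).
Premise 7 is O(¬k -> ¬d); since O(¬k), deontic closure gives O(¬d).
The contrapositive of premise 5 (O(j -> d)) is O(¬d -> ¬j), and O(¬d) is already established, so O(¬j).
Premises 1, 2, 3, 8 do not contribute to this derivation.
Hence ¬j is obligatory.

Obligatory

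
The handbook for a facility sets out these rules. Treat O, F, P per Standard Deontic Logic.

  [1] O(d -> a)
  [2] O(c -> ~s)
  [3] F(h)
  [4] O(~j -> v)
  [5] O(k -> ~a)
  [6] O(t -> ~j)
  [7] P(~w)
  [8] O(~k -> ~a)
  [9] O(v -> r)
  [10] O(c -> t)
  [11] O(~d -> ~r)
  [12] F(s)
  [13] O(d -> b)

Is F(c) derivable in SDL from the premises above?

Yes

Premises 8 and 5 cover both cases: O(~k -> ~a) and O(k -> ~a). Since ~k ∨ k is a tautology, O(~a) follows.
The contrapositive of premise 1 (O(d -> a)) is O(~a -> ~d), and O(~a) is already established, so O(~d).
With premise 11, O(~d -> ~r), the K-axiom yields O(~r).
The contrapositive of premise 9 (O(v -> r)) is O(~r -> ~v), and O(~r) is already established, so O(~v).
The contrapositive of premise 4 (O(~j -> v)) is O(~v -> j), and O(~v) is already established, so O(j).
Premise 6 is O(t -> ~j); contrapositively O(j -> ~t). Since O(j) holds, K gives O(~t).
Premise 10, O(c -> t), contraposes to O(~t -> ~c); with O(~t) we get O(~c).
Premises 2, 3, 7, 12, 13 do not contribute to this derivation.
So O(~c) holds, i.e. F(c). The claim follows.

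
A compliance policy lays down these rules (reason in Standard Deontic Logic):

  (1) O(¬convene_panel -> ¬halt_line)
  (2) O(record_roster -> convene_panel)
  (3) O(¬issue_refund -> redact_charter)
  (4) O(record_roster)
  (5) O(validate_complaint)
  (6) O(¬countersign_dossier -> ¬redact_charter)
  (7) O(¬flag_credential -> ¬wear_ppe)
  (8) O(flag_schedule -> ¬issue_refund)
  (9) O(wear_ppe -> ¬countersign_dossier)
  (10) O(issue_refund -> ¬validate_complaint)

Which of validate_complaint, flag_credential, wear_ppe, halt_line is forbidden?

From premise 5 we have O(validate_complaint).
Premise 10 is O(issue_refund -> ¬validate_complaint); contrapositively O(validate_complaint -> ¬issue_refund). Since O(validate_complaint) holds, K gives O(¬issue_refund).
With premise 3, O(¬issue_refund -> redact_charter), the K-axiom yields O(redact_charter).
The contrapositive of premise 6 (O(¬countersign_dossier -> ¬redact_charter)) is O(redact_charter -> countersign_dossier), and O(redact_charter) is already established, so O(countersign_dossier).
Premise 9 is O(wear_ppe -> ¬countersign_dossier); contrapositively O(countersign_dossier -> ¬wear_ppe). Since O(countersign_dossier) holds, K gives O(¬wear_ppe).
So O(¬wear_ppe) holds, i.e. wear_ppe is forbidden. None of the other listed options is forbidden under the premises.

wear_ppe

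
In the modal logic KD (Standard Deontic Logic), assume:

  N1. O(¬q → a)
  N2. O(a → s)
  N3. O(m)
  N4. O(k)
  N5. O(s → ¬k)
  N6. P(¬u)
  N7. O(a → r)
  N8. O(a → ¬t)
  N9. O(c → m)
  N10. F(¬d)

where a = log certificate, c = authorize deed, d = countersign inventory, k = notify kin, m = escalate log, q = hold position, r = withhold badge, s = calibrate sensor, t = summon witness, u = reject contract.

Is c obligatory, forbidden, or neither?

Premise 9 is O(c → m); even if O(m) held, inferring O(c) would be affirming the consequent — invalid.
No premise or chain of K-axiom applications forces O(c), and none forces O(¬c). So c is neither obligatory nor forbidden under these norms.

Neither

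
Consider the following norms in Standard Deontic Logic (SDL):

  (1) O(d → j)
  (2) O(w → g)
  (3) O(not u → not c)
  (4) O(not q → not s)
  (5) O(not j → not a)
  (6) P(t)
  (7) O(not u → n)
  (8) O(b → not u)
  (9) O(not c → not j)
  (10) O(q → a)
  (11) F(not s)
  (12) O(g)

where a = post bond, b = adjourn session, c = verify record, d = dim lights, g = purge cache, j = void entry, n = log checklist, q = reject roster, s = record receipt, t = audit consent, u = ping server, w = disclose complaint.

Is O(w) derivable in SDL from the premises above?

Premise 2 is O(w → g); even if O(g) held, inferring O(w) would be affirming the consequent — invalid.
No other premise forces O(w). An ideal world satisfying every premise can still have w false, so O(w) is not derivable.

No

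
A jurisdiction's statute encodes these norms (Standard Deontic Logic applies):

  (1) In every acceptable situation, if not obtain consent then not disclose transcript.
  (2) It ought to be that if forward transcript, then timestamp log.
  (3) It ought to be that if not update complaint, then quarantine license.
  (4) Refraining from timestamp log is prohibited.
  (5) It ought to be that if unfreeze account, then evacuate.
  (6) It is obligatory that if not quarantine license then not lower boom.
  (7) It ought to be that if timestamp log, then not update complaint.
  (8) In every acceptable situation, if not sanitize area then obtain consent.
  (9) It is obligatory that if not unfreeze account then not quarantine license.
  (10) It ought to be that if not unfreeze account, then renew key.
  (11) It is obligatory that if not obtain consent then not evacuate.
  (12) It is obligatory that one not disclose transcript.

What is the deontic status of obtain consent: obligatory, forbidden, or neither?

Obligatory

Premise 4 is F(¬timestamp_log), i.e. O(timestamp_log).
Applying K to premise 7 (O(timestamp_log → ¬update_complaint)) and O(timestamp_log) yields O(¬update_complaint).
With premise 3, O(¬update_complaint → quarantine_license), the K-axiom yields O(quarantine_license).
The contrapositive of premise 9 (O(¬unfreeze_account → ¬quarantine_license)) is O(quarantine_license → unfreeze_account), and O(quarantine_license) is already established, so O(unfreeze_account).
Premise 5 is O(unfreeze_account → evacuate); since O(unfreeze_account), deontic closure gives O(evacuate).
Premise 11, O(¬obtain_consent → ¬evacuate), contraposes to O(evacuate → obtain_consent); with O(evacuate) we get O(obtain_consent).
Premises 1, 2, 6, 8, 10, 12 do not contribute to this derivation.
Hence obtain_consent is obligatory.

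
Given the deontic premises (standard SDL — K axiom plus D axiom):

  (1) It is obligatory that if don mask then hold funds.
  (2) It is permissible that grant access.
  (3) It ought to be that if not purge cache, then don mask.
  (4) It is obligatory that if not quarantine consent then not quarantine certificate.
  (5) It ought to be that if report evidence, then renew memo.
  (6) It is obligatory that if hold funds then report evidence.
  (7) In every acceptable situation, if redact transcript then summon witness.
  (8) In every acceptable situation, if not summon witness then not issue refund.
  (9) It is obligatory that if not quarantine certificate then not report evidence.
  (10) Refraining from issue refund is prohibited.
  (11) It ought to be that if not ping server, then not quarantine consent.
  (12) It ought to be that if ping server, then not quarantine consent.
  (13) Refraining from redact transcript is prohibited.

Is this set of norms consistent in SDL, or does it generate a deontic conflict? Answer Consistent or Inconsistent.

Consistent

Premise 8 is O(¬summon_witness → ¬issue_refund), but O(¬summon_witness) is not derivable from the premises, so it does not yield O(¬issue_refund).
So O(¬issue_refund) is not derivable, and the apparent clash with O(issue_refund) does not arise.
A world satisfying every obligation exists (e.g. don_mask=false, grant_access=false, hold_funds=false, issue_refund=true, ping_server=false, purge_cache=true, quarantine_certificate=false, quarantine_consent=false, redact_transcript=true, renew_memo=false, report_evidence=false, summon_witness=true); no atom is both obligatory and forbidden, so the set is consistent.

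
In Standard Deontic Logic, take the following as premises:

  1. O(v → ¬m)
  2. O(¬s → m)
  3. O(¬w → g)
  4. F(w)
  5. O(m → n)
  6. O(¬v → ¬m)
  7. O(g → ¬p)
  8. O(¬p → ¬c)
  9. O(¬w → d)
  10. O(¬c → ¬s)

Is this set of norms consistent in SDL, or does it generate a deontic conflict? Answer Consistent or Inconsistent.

Inconsistent

Premises 1 and 6 cover both cases: O(v → ¬m) and O(¬v → ¬m). Since v ∨ ¬v is a tautology, O(¬m) follows.
Premise 2, O(¬s → m), contraposes to O(¬m → s); with O(¬m) we get O(s).
Premise 10, O(¬c → ¬s), contraposes to O(s → c); with O(s) we get O(c).
Premise 8 is O(¬p → ¬c); contrapositively O(c → p). Since O(c) holds, K gives O(p).
Premise 7, O(g → ¬p), contraposes to O(p → ¬g); with O(p) we get O(¬g).
The contrapositive of premise 3 (O(¬w → g)) is O(¬g → w), and O(¬g) is already established, so O(w).
However, F(w) at premise 4 amounts to O(¬w).
We now have both O(w) and O(¬w) — w is simultaneously obligatory and forbidden, violating the D-axiom.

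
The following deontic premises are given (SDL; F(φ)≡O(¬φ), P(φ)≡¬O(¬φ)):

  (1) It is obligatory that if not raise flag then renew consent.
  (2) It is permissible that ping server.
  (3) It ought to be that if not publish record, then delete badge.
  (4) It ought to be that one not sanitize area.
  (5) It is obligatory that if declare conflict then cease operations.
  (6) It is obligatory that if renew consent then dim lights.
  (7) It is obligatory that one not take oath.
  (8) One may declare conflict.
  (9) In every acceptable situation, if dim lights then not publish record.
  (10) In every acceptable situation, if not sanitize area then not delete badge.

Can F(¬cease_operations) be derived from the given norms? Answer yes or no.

No

Premise 5 is O(declare_conflict → cease_operations), but O(declare_conflict) is not derivable from the premises (the permission P(declare_conflict) asserts only ¬O(¬declare_conflict), not O(declare_conflict)), so it does not yield O(cease_operations).
No other premise forces O(cease_operations). An ideal world satisfying every premise can still have ¬cease_operations true, so F(¬cease_operations) is not derivable.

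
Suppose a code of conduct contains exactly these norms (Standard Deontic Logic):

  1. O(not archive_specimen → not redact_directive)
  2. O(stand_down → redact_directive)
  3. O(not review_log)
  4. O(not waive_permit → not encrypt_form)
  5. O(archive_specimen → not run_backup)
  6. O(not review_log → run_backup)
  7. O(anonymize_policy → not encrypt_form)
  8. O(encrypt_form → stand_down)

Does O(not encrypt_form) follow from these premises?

Yes

Premise 3 states O(not review_log) outright.
Premise 6 is O(not review_log → run_backup); since O(not review_log), deontic closure gives O(run_backup).
The contrapositive of premise 5 (O(archive_specimen → not run_backup)) is O(run_backup → not archive_specimen), and O(run_backup) is already established, so O(not archive_specimen).
Premise 1 is O(not archive_specimen → not redact_directive); since O(not archive_specimen), deontic closure gives O(not redact_directive).
The contrapositive of premise 2 (O(stand_down → redact_directive)) is O(not redact_directive → not stand_down), and O(not redact_directive) is already established, so O(not stand_down).
Premise 8 is O(encrypt_form → stand_down); contrapositively O(not stand_down → not encrypt_form). Since O(not stand_down) holds, K gives O(not encrypt_form).
Premises 4, 7 do not contribute to this derivation.
So O(not encrypt_form) follows.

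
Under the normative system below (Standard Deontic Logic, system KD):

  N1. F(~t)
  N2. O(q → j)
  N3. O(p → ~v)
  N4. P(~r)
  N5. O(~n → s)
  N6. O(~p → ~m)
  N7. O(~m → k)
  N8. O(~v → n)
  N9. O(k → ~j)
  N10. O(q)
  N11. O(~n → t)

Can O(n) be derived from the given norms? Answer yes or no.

Premise 10 gives O(q).
From O(q) and premise 2, O(q → j), we obtain O(j).
The contrapositive of premise 9 (O(k → ~j)) is O(j → ~k), and O(j) is already established, so O(~k).
The contrapositive of premise 7 (O(~m → k)) is O(~k → m), and O(~k) is already established, so O(m).
Premise 6 is O(~p → ~m); contrapositively O(m → p). Since O(m) holds, K gives O(p).
With premise 3, O(p → ~v), the K-axiom yields O(~v).
Applying K to premise 8 (O(~v → n)) and O(~v) yields O(n).
Premises 1, 4, 5, 11 do not contribute to this derivation.
So O(n) follows.

Yes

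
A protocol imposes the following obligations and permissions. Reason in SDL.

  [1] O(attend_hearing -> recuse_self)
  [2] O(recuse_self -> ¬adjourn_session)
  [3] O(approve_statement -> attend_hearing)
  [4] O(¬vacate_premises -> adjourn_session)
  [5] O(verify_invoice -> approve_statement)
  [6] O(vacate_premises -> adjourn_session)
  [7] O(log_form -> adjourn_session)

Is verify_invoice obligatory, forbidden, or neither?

Forbidden

Premises 6 and 4 are O(vacate_premises -> adjourn_session) and O(¬vacate_premises -> adjourn_session); every ideal world satisfies vacate_premises or ¬vacate_premises, so in either case adjourn_session holds — hence O(adjourn_session).
Premise 2 is O(recuse_self -> ¬adjourn_session); contrapositively O(adjourn_session -> ¬recuse_self). Since O(adjourn_session) holds, K gives O(¬recuse_self).
The contrapositive of premise 1 (O(attend_hearing -> recuse_self)) is O(¬recuse_self -> ¬attend_hearing), and O(¬recuse_self) is already established, so O(¬attend_hearing).
Premise 3, O(approve_statement -> attend_hearing), contraposes to O(¬attend_hearing -> ¬approve_statement); with O(¬attend_hearing) we get O(¬approve_statement).
Premise 5, O(verify_invoice -> approve_statement), contraposes to O(¬approve_statement -> ¬verify_invoice); with O(¬approve_statement) we get O(¬verify_invoice).
Premise 7 does not contribute to this derivation.
Thus O(¬verify_invoice), which is F(verify_invoice): verify_invoice is forbidden.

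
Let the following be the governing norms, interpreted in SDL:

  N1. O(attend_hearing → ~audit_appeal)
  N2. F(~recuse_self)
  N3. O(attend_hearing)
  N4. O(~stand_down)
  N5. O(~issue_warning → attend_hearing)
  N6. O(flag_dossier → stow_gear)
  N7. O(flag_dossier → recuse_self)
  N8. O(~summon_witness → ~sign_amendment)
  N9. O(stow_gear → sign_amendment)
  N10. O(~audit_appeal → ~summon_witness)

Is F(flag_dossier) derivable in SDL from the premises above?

Premise 3 gives O(attend_hearing).
Applying K to premise 1 (O(attend_hearing → ~audit_appeal)) and O(attend_hearing) yields O(~audit_appeal).
Applying K to premise 10 (O(~audit_appeal → ~summon_witness)) and O(~audit_appeal) yields O(~summon_witness).
From O(~summon_witness) and premise 8, O(~summon_witness → ~sign_amendment), we obtain O(~sign_amendment).
Premise 9 is O(stow_gear → sign_amendment); contrapositively O(~sign_amendment → ~stow_gear). Since O(~sign_amendment) holds, K gives O(~stow_gear).
The contrapositive of premise 6 (O(flag_dossier → stow_gear)) is O(~stow_gear → ~flag_dossier), and O(~stow_gear) is already established, so O(~flag_dossier).
Premises 2, 4, 5, 7 do not contribute to this derivation.
So O(~flag_dossier) holds, i.e. F(flag_dossier). The claim follows.

Yes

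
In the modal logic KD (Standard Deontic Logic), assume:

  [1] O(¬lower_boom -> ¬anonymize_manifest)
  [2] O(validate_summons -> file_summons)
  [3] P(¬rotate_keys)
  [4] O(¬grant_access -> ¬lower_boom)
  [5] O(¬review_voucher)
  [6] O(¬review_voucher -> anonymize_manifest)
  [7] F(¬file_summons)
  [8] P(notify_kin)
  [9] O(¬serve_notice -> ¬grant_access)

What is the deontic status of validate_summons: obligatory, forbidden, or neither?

Neither

Premise 2 is O(validate_summons -> file_summons); even if O(file_summons) held, inferring O(validate_summons) would be affirming the consequent — invalid.
No premise or chain of K-axiom applications forces O(validate_summons), and none forces O(¬validate_summons). So validate_summons is neither obligatory nor forbidden under these norms.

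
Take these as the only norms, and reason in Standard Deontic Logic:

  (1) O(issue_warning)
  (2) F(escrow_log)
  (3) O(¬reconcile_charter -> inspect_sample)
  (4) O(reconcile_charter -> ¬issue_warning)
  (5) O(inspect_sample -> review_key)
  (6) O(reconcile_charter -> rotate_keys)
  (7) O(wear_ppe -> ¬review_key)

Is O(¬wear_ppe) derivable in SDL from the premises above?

Premise 1 states O(issue_warning) outright.
The contrapositive of premise 4 (O(reconcile_charter -> ¬issue_warning)) is O(issue_warning -> ¬reconcile_charter), and O(issue_warning) is already established, so O(¬reconcile_charter).
Applying K to premise 3 (O(¬reconcile_charter -> inspect_sample)) and O(¬reconcile_charter) yields O(inspect_sample).
With premise 5, O(inspect_sample -> review_key), the K-axiom yields O(review_key).
Premise 7, O(wear_ppe -> ¬review_key), contraposes to O(review_key -> ¬wear_ppe); with O(review_key) we get O(¬wear_ppe).
Premises 2, 6 do not contribute to this derivation.
So O(¬wear_ppe) follows.

Yes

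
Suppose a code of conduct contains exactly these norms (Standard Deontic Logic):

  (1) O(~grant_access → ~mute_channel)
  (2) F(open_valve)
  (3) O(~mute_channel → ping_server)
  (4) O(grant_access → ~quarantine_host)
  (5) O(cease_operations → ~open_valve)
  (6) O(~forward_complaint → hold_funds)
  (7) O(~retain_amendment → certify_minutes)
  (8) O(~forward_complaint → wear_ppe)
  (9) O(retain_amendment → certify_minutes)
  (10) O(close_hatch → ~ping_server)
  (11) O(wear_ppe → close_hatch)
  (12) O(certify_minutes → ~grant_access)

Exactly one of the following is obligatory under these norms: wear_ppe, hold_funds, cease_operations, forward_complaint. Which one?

By case analysis on retain_amendment: premise 9 gives O(retain_amendment → certify_minutes) and premise 7 gives O(~retain_amendment → certify_minutes), so O(certify_minutes) either way.
Premise 12 is O(certify_minutes → ~grant_access); since O(certify_minutes), deontic closure gives O(~grant_access).
From O(~grant_access) and premise 1, O(~grant_access → ~mute_channel), we obtain O(~mute_channel).
From O(~mute_channel) and premise 3, O(~mute_channel → ping_server), we obtain O(ping_server).
Premise 10 is O(close_hatch → ~ping_server); contrapositively O(ping_server → ~close_hatch). Since O(ping_server) holds, K gives O(~close_hatch).
The contrapositive of premise 11 (O(wear_ppe → close_hatch)) is O(~close_hatch → ~wear_ppe), and O(~close_hatch) is already established, so O(~wear_ppe).
The contrapositive of premise 8 (O(~forward_complaint → wear_ppe)) is O(~wear_ppe → forward_complaint), and O(~wear_ppe) is already established, so O(forward_complaint).
So O(forward_complaint) holds — forward_complaint is obligatory. None of the other listed options is made obligatory by any chain of premises.

forward_complaint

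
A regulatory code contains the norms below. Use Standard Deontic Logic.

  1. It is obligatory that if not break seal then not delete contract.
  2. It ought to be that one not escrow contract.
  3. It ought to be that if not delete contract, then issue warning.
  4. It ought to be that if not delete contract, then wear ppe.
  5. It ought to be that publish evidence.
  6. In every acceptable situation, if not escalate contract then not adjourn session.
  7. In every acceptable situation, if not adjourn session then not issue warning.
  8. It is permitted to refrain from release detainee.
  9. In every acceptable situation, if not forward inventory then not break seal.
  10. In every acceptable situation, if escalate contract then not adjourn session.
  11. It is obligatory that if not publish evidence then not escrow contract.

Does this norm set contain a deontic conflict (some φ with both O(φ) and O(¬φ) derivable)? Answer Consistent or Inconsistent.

Premise 11 is O(¬publish_evidence → ¬escrow_contract); even if O(¬escrow_contract) held, inferring O(¬publish_evidence) would be affirming the consequent — invalid.
So O(¬publish_evidence) is not derivable, and the apparent clash with O(publish_evidence) does not arise.
A world satisfying every obligation exists (e.g. adjourn_session=false, break_seal=true, delete_contract=true, escalate_contract=false, escrow_contract=false, forward_inventory=true, issue_warning=false, publish_evidence=true, release_detainee=false, wear_ppe=false); no atom is both obligatory and forbidden, so the set is consistent.

Consistent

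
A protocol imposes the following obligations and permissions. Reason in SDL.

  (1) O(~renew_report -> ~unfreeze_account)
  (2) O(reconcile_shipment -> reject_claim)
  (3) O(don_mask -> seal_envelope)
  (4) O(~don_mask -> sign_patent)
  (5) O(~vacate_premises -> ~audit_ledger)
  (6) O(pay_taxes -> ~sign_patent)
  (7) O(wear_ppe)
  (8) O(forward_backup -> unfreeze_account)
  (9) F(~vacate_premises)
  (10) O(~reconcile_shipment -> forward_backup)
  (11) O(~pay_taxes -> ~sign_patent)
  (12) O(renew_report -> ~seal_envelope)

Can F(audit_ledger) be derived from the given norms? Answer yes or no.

Premise 5 is O(~vacate_premises -> ~audit_ledger), but O(~vacate_premises) is not derivable from the premises, so it does not yield O(~audit_ledger).
No other premise forces O(~audit_ledger). An ideal world satisfying every premise can still have audit_ledger true, so F(audit_ledger) is not derivable.

No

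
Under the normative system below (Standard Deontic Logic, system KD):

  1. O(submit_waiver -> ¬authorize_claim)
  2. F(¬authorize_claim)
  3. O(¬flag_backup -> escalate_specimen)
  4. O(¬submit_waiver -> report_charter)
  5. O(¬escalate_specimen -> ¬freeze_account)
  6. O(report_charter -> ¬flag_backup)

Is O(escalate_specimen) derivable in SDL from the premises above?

Premise 2 is F(¬authorize_claim), i.e. O(authorize_claim).
Premise 1, O(submit_waiver -> ¬authorize_claim), contraposes to O(authorize_claim -> ¬submit_waiver); with O(authorize_claim) we get O(¬submit_waiver).
With premise 4, O(¬submit_waiver -> report_charter), the K-axiom yields O(report_charter).
Applying K to premise 6 (O(report_charter -> ¬flag_backup)) and O(report_charter) yields O(¬flag_backup).
With premise 3, O(¬flag_backup -> escalate_specimen), the K-axiom yields O(escalate_specimen).
Premise 5 does not contribute to this derivation.
So O(escalate_specimen) follows.

Yes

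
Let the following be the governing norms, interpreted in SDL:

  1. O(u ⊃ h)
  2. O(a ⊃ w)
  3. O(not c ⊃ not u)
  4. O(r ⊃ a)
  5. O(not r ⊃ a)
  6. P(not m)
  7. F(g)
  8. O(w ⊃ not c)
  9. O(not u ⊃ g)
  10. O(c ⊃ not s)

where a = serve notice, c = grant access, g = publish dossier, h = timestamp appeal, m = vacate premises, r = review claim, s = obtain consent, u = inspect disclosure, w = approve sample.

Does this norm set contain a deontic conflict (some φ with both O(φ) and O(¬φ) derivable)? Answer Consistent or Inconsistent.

Premises 4 and 5 are O(r ⊃ a) and O(not r ⊃ a); every ideal world satisfies r or not r, so in either case a holds — hence O(a).
Premise 2 is O(a ⊃ w); since O(a), deontic closure gives O(w).
Premise 8 is O(w ⊃ not c); since O(w), deontic closure gives O(not c).
With premise 3, O(not c ⊃ not u), the K-axiom yields O(not u).
Applying K to premise 9 (O(not u ⊃ g)) and O(not u) yields O(g).
However, F(g) at premise 7 amounts to O(not g).
We now have both O(g) and O(not g) — g is simultaneously obligatory and forbidden, violating the D-axiom.

Inconsistent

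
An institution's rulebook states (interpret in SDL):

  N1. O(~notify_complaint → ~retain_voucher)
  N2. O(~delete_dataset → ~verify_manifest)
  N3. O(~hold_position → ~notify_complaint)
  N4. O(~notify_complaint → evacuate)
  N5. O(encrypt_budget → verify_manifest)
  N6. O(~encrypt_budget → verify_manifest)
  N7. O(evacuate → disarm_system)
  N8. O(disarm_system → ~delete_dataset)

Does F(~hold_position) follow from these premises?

Yes

By case analysis on ~encrypt_budget: premise 6 gives O(~encrypt_budget → verify_manifest) and premise 5 gives O(encrypt_budget → verify_manifest), so O(verify_manifest) either way.
Premise 2 is O(~delete_dataset → ~verify_manifest); contrapositively O(verify_manifest → delete_dataset). Since O(verify_manifest) holds, K gives O(delete_dataset).
Premise 8 is O(disarm_system → ~delete_dataset); contrapositively O(delete_dataset → ~disarm_system). Since O(delete_dataset) holds, K gives O(~disarm_system).
The contrapositive of premise 7 (O(evacuate → disarm_system)) is O(~disarm_system → ~evacuate), and O(~disarm_system) is already established, so O(~evacuate).
The contrapositive of premise 4 (O(~notify_complaint → evacuate)) is O(~evacuate → notify_complaint), and O(~evacuate) is already established, so O(notify_complaint).
Premise 3, O(~hold_position → ~notify_complaint), contraposes to O(notify_complaint → hold_position); with O(notify_complaint) we get O(hold_position).
Premise 1 does not contribute to this derivation.
So O(hold_position) holds, i.e. F(~hold_position). The claim follows.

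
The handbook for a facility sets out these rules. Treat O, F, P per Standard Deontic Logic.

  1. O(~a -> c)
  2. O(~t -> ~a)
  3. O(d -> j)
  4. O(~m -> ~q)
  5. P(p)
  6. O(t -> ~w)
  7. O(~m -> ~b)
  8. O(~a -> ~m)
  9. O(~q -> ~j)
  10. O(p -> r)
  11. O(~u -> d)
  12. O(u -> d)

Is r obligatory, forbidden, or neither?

Premise 10 is O(p -> r), but O(p) is not derivable from the premises (the permission P(p) asserts only ~O(~p), not O(p)), so it does not yield O(r).
No premise or chain of K-axiom applications forces O(r), and none forces O(~r). So r is neither obligatory nor forbidden under these norms.

Neither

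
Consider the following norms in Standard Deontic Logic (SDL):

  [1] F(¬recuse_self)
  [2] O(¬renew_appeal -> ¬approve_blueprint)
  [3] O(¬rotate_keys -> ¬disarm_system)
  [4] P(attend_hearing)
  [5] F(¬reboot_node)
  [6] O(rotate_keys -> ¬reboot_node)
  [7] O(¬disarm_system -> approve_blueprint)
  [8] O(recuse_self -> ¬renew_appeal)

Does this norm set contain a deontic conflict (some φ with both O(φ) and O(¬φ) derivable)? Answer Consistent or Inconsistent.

Premise 1 is F(¬recuse_self), i.e. O(recuse_self).
Applying K to premise 8 (O(recuse_self -> ¬renew_appeal)) and O(recuse_self) yields O(¬renew_appeal).
From O(¬renew_appeal) and premise 2, O(¬renew_appeal -> ¬approve_blueprint), we obtain O(¬approve_blueprint).
The contrapositive of premise 7 (O(¬disarm_system -> approve_blueprint)) is O(¬approve_blueprint -> disarm_system), and O(¬approve_blueprint) is already established, so O(disarm_system).
Premise 3, O(¬rotate_keys -> ¬disarm_system), contraposes to O(disarm_system -> rotate_keys); with O(disarm_system) we get O(rotate_keys).
From O(rotate_keys) and premise 6, O(rotate_keys -> ¬reboot_node), we obtain O(¬reboot_node).
Yet premise 5 is F(¬reboot_node), i.e. O(reboot_node).
We now have both O(¬reboot_node) and O(reboot_node) — reboot_node is simultaneously obligatory and forbidden, violating the D-axiom.

Inconsistent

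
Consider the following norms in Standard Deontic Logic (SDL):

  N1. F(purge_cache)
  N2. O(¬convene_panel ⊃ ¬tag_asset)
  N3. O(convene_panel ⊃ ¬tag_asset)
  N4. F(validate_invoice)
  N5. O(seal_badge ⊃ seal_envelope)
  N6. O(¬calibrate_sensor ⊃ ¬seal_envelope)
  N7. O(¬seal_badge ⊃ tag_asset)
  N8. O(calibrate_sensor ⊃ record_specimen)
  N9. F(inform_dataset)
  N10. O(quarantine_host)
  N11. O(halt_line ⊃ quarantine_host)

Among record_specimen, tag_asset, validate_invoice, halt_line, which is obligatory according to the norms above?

Premises 3 and 2 cover both cases: O(convene_panel ⊃ ¬tag_asset) and O(¬convene_panel ⊃ ¬tag_asset). Since convene_panel ∨ ¬convene_panel is a tautology, O(¬tag_asset) follows.
The contrapositive of premise 7 (O(¬seal_badge ⊃ tag_asset)) is O(¬tag_asset ⊃ seal_badge), and O(¬tag_asset) is already established, so O(seal_badge).
With premise 5, O(seal_badge ⊃ seal_envelope), the K-axiom yields O(seal_envelope).
Premise 6 is O(¬calibrate_sensor ⊃ ¬seal_envelope); contrapositively O(seal_envelope ⊃ calibrate_sensor). Since O(seal_envelope) holds, K gives O(calibrate_sensor).
Premise 8 is O(calibrate_sensor ⊃ record_specimen); since O(calibrate_sensor), deontic closure gives O(record_specimen).
So O(record_specimen) holds — record_specimen is obligatory. None of the other listed options is made obligatory by any chain of premises.

record_specimen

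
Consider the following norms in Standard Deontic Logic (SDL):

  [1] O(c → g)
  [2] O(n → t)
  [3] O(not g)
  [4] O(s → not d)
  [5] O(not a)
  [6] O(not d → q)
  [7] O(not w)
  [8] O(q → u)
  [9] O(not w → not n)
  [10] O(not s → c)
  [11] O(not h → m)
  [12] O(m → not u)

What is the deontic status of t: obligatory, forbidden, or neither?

Premise 2 is O(n → t), but O(n) is not derivable from the premises, so it does not yield O(t).
No premise or chain of K-axiom applications forces O(t), and none forces O(not t). So t is neither obligatory nor forbidden under these norms.

Neither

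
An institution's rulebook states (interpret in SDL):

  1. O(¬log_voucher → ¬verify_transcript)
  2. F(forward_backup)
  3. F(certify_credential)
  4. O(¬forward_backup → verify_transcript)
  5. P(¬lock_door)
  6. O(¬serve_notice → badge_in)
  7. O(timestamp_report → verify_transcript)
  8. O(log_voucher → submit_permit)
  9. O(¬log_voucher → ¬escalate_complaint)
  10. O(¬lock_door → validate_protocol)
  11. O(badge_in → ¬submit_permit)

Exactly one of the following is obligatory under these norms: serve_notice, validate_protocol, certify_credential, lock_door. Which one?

Premise 2 is F(forward_backup), i.e. O(¬forward_backup).
Applying K to premise 4 (O(¬forward_backup → verify_transcript)) and O(¬forward_backup) yields O(verify_transcript).
The contrapositive of premise 1 (O(¬log_voucher → ¬verify_transcript)) is O(verify_transcript → log_voucher), and O(verify_transcript) is already established, so O(log_voucher).
From O(log_voucher) and premise 8, O(log_voucher → submit_permit), we obtain O(submit_permit).
The contrapositive of premise 11 (O(badge_in → ¬submit_permit)) is O(submit_permit → ¬badge_in), and O(submit_permit) is already established, so O(¬badge_in).
Premise 6 is O(¬serve_notice → badge_in); contrapositively O(¬badge_in → serve_notice). Since O(¬badge_in) holds, K gives O(serve_notice).
So O(serve_notice) holds — serve_notice is obligatory. None of the other listed options is made obligatory by any chain of premises.

serve_notice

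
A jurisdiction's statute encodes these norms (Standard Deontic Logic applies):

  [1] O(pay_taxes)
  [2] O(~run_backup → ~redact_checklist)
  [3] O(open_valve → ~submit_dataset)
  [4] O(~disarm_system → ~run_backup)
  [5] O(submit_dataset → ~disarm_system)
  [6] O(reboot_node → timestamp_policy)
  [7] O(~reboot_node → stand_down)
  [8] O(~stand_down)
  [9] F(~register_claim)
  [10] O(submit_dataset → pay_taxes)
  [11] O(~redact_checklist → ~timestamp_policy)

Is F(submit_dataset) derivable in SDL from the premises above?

Premise 8 gives O(~stand_down).
The contrapositive of premise 7 (O(~reboot_node → stand_down)) is O(~stand_down → reboot_node), and O(~stand_down) is already established, so O(reboot_node).
With premise 6, O(reboot_node → timestamp_policy), the K-axiom yields O(timestamp_policy).
Premise 11, O(~redact_checklist → ~timestamp_policy), contraposes to O(timestamp_policy → redact_checklist); with O(timestamp_policy) we get O(redact_checklist).
Premise 2 is O(~run_backup → ~redact_checklist); contrapositively O(redact_checklist → run_backup). Since O(redact_checklist) holds, K gives O(run_backup).
The contrapositive of premise 4 (O(~disarm_system → ~run_backup)) is O(run_backup → disarm_system), and O(run_backup) is already established, so O(disarm_system).
Premise 5 is O(submit_dataset → ~disarm_system); contrapositively O(disarm_system → ~submit_dataset). Since O(disarm_system) holds, K gives O(~submit_dataset).
Premises 1, 3, 9, 10 do not contribute to this derivation.
So O(~submit_dataset) holds, i.e. F(submit_dataset). The claim follows.

Yes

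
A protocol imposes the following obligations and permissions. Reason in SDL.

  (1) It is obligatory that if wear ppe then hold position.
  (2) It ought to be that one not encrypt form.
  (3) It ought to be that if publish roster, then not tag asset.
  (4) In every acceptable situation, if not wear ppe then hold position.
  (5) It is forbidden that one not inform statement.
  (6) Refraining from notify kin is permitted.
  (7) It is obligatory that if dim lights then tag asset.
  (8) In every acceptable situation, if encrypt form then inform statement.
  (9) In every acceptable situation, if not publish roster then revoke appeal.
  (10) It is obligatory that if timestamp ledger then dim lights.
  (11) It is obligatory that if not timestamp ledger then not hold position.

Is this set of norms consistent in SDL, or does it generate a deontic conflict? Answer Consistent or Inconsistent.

Consistent

Premise 8 is O(encrypt_form → inform_statement); even if O(inform_statement) held, inferring O(encrypt_form) would be affirming the consequent — invalid.
So O(encrypt_form) is not derivable, and the apparent clash with O(¬encrypt_form) does not arise.
A world satisfying every obligation exists (e.g. dim_lights=true, encrypt_form=false, hold_position=true, inform_statement=true, notify_kin=false, publish_roster=false, revoke_appeal=true, tag_asset=true, timestamp_ledger=true, wear_ppe=false); no atom is both obligatory and forbidden, so the set is consistent.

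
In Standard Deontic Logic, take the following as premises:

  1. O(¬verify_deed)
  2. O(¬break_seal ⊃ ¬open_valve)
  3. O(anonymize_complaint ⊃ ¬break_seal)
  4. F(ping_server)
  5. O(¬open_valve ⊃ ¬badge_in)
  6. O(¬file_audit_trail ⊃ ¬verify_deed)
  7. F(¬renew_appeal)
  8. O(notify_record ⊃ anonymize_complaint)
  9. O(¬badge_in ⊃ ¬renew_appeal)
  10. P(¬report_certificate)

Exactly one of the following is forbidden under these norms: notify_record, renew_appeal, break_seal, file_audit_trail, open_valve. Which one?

notify_record

Premise 7, F(¬renew_appeal), is equivalent to O(renew_appeal).
Premise 9, O(¬badge_in ⊃ ¬renew_appeal), contraposes to O(renew_appeal ⊃ badge_in); with O(renew_appeal) we get O(badge_in).
Premise 5 is O(¬open_valve ⊃ ¬badge_in); contrapositively O(badge_in ⊃ open_valve). Since O(badge_in) holds, K gives O(open_valve).
Premise 2, O(¬break_seal ⊃ ¬open_valve), contraposes to O(open_valve ⊃ break_seal); with O(open_valve) we get O(break_seal).
Premise 3 is O(anonymize_complaint ⊃ ¬break_seal); contrapositively O(break_seal ⊃ ¬anonymize_complaint). Since O(break_seal) holds, K gives O(¬anonymize_complaint).
Premise 8 is O(notify_record ⊃ anonymize_complaint); contrapositively O(¬anonymize_complaint ⊃ ¬notify_record). Since O(¬anonymize_complaint) holds, K gives O(¬notify_record).
So O(¬notify_record) holds, i.e. notify_record is forbidden. None of the other listed options is forbidden under the premises.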